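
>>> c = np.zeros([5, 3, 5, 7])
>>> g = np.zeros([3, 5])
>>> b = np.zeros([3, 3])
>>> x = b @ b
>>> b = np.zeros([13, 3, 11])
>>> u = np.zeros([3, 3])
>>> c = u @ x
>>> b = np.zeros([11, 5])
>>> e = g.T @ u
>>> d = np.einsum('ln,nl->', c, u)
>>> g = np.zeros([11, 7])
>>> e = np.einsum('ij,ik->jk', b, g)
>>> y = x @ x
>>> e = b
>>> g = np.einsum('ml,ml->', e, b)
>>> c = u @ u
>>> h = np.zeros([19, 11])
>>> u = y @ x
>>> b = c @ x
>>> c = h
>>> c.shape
(19, 11)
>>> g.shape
()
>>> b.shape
(3, 3)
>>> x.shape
(3, 3)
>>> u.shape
(3, 3)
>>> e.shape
(11, 5)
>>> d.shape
()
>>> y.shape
(3, 3)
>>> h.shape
(19, 11)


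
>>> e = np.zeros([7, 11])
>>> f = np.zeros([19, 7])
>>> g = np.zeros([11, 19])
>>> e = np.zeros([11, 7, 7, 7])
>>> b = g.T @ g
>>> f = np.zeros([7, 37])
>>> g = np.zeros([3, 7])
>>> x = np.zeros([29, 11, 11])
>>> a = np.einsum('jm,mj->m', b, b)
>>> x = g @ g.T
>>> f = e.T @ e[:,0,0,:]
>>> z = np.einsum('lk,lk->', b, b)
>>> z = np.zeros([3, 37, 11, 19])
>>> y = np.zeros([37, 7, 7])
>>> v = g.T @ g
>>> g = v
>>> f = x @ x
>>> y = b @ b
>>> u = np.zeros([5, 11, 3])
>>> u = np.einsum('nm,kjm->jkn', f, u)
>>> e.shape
(11, 7, 7, 7)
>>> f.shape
(3, 3)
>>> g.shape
(7, 7)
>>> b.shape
(19, 19)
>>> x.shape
(3, 3)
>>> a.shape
(19,)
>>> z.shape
(3, 37, 11, 19)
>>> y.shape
(19, 19)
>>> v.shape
(7, 7)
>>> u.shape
(11, 5, 3)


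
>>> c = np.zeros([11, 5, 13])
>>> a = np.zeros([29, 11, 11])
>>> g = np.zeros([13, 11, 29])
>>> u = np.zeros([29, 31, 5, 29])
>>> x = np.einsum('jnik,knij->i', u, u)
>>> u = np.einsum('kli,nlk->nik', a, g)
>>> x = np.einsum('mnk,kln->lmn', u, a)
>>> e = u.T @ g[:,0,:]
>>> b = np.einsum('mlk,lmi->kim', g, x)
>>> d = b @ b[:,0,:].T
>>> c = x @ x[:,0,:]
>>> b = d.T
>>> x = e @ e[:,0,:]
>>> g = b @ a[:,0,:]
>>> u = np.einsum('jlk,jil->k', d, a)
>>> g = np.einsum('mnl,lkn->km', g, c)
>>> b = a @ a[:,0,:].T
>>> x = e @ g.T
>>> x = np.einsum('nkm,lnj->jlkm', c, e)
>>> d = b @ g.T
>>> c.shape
(11, 13, 11)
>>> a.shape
(29, 11, 11)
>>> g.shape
(13, 29)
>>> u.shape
(29,)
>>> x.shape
(29, 29, 13, 11)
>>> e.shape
(29, 11, 29)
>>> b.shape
(29, 11, 29)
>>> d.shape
(29, 11, 13)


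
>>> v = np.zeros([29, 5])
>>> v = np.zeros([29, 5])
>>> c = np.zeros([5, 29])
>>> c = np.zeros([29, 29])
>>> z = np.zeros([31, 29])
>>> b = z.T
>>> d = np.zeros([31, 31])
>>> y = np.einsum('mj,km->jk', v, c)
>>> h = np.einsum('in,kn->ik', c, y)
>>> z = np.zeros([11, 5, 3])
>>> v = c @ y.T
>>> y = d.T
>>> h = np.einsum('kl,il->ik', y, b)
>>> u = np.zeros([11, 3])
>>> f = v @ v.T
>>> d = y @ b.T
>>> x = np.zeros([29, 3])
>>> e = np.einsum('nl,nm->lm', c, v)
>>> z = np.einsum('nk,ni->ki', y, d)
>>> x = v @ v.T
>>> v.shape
(29, 5)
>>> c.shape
(29, 29)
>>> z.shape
(31, 29)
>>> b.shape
(29, 31)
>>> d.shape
(31, 29)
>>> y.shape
(31, 31)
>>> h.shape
(29, 31)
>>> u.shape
(11, 3)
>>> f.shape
(29, 29)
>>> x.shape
(29, 29)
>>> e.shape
(29, 5)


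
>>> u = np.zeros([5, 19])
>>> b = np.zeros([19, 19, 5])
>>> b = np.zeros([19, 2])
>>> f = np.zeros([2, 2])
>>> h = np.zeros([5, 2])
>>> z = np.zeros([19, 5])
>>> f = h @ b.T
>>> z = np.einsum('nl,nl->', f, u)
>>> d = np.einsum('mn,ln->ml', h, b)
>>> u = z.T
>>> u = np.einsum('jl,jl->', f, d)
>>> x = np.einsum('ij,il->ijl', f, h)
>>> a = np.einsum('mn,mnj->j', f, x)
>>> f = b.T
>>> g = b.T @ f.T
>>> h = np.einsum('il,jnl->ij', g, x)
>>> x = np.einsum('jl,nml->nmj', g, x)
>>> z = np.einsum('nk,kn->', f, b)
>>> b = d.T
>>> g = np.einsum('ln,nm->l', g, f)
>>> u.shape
()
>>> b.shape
(19, 5)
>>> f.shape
(2, 19)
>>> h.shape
(2, 5)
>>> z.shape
()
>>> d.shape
(5, 19)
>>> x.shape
(5, 19, 2)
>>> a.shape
(2,)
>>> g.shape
(2,)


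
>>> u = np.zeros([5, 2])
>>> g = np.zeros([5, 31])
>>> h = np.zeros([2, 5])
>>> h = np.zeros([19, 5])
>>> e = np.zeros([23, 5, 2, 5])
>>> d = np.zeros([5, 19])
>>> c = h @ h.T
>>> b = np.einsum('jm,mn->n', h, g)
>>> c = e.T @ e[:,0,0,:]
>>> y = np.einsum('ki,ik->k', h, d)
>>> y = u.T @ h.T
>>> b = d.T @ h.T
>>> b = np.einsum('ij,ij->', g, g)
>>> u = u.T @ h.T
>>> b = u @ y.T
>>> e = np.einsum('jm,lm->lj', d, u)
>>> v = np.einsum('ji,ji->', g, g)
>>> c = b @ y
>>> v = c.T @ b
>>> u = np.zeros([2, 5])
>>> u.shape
(2, 5)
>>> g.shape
(5, 31)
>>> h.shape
(19, 5)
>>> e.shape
(2, 5)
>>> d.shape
(5, 19)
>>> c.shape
(2, 19)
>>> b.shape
(2, 2)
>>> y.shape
(2, 19)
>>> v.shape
(19, 2)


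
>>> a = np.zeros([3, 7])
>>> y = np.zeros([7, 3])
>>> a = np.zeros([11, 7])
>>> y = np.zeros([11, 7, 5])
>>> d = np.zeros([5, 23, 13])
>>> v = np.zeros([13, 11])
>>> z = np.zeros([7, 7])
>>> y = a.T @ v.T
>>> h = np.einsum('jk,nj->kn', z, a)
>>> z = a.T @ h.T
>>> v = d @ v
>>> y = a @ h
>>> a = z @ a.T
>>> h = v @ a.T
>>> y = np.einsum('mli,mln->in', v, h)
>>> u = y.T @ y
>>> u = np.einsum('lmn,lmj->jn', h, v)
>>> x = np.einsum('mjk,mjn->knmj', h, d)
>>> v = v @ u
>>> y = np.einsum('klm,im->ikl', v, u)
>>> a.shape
(7, 11)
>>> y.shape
(11, 5, 23)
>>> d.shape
(5, 23, 13)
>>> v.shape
(5, 23, 7)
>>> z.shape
(7, 7)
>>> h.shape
(5, 23, 7)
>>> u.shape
(11, 7)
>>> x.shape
(7, 13, 5, 23)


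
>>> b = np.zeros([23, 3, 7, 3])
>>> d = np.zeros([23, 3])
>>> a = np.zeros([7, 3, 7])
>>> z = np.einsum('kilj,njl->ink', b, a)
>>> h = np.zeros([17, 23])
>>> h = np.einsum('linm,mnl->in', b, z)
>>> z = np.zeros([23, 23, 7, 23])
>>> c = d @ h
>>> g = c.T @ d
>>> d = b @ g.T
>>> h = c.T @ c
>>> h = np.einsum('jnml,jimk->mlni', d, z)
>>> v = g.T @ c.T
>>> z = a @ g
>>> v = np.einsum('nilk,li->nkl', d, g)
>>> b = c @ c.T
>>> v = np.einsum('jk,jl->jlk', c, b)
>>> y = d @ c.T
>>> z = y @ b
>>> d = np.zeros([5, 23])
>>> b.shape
(23, 23)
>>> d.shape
(5, 23)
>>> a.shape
(7, 3, 7)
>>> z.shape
(23, 3, 7, 23)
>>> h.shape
(7, 7, 3, 23)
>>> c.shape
(23, 7)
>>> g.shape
(7, 3)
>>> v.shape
(23, 23, 7)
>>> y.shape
(23, 3, 7, 23)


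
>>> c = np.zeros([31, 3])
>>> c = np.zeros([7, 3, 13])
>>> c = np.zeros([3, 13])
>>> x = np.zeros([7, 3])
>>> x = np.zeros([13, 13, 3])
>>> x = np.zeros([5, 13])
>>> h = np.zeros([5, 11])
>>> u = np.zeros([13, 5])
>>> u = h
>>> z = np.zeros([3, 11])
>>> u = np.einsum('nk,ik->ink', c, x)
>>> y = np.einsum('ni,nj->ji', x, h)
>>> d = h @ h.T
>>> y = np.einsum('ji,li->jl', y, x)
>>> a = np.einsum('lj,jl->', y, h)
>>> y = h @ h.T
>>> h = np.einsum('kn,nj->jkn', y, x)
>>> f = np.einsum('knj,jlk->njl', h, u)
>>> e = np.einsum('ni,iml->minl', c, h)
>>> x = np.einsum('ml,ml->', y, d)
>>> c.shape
(3, 13)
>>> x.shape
()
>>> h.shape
(13, 5, 5)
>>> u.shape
(5, 3, 13)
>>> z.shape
(3, 11)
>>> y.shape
(5, 5)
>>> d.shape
(5, 5)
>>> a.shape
()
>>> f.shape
(5, 5, 3)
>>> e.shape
(5, 13, 3, 5)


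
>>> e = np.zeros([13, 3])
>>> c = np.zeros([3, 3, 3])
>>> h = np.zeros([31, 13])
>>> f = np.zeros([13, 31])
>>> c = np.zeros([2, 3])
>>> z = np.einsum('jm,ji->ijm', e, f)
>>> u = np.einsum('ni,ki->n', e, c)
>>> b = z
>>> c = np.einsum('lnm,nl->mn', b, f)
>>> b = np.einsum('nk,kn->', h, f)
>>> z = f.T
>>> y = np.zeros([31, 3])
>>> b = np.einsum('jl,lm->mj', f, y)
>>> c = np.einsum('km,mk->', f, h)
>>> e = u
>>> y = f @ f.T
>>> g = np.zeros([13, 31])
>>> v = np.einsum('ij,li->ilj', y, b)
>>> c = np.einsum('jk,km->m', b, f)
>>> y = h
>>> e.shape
(13,)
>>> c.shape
(31,)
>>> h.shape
(31, 13)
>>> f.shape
(13, 31)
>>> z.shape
(31, 13)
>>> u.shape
(13,)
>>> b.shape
(3, 13)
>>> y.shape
(31, 13)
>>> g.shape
(13, 31)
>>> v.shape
(13, 3, 13)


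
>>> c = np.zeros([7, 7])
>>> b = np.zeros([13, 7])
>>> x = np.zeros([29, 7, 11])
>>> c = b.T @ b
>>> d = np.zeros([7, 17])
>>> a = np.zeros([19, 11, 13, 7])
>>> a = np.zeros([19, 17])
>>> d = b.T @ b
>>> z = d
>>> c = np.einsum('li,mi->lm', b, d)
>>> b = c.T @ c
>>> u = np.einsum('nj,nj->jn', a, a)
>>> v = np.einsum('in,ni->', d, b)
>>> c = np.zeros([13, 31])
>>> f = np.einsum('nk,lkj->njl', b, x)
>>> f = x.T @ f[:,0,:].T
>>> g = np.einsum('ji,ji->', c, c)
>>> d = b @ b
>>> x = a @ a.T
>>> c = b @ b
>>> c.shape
(7, 7)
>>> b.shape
(7, 7)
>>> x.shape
(19, 19)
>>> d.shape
(7, 7)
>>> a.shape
(19, 17)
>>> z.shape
(7, 7)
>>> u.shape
(17, 19)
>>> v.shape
()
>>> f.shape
(11, 7, 7)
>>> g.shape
()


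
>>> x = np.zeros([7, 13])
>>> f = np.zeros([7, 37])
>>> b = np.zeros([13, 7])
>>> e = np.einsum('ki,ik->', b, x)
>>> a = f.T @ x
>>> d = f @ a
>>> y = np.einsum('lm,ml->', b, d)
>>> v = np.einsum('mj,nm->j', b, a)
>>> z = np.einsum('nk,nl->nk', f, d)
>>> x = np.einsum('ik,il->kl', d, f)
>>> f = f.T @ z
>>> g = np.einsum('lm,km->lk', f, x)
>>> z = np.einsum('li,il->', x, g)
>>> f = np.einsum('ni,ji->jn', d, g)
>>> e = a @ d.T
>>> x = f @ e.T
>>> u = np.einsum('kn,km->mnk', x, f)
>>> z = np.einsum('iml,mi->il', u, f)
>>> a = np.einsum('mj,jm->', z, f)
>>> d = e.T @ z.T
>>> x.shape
(37, 37)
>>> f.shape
(37, 7)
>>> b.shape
(13, 7)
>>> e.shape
(37, 7)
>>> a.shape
()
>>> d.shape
(7, 7)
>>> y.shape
()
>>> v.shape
(7,)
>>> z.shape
(7, 37)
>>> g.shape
(37, 13)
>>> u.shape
(7, 37, 37)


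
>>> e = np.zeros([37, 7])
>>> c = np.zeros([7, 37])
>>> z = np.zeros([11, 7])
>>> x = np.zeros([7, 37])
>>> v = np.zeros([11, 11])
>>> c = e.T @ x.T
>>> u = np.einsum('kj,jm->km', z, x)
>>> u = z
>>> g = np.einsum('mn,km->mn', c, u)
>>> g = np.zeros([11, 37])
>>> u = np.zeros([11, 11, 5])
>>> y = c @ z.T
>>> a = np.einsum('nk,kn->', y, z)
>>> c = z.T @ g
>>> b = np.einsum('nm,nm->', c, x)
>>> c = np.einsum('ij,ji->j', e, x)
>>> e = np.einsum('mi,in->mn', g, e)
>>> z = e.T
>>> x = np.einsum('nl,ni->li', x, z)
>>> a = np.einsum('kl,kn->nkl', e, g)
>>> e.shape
(11, 7)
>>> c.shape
(7,)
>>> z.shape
(7, 11)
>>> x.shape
(37, 11)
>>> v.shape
(11, 11)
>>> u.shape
(11, 11, 5)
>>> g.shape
(11, 37)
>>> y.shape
(7, 11)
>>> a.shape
(37, 11, 7)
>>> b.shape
()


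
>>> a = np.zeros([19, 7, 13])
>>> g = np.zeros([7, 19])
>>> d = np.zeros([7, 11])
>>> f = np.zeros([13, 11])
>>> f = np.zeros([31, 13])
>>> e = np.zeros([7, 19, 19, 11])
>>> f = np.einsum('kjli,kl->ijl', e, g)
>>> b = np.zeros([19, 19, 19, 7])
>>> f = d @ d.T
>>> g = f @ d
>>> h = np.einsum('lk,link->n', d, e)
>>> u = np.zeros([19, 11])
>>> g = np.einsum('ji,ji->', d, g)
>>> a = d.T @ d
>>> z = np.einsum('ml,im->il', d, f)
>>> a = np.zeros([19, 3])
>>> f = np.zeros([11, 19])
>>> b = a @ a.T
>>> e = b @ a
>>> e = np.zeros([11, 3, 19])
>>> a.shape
(19, 3)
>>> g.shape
()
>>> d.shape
(7, 11)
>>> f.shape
(11, 19)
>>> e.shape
(11, 3, 19)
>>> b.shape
(19, 19)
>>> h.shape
(19,)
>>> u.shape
(19, 11)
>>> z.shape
(7, 11)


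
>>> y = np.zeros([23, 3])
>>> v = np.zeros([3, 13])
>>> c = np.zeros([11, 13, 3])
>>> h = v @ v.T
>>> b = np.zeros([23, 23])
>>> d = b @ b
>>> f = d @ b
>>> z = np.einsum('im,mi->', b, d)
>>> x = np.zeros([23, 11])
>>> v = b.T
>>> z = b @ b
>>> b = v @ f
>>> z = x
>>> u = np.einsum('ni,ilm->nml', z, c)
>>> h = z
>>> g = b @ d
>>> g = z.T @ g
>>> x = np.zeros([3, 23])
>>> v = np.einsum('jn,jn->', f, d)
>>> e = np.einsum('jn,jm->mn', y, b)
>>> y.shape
(23, 3)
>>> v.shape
()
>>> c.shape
(11, 13, 3)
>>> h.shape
(23, 11)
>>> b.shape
(23, 23)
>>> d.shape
(23, 23)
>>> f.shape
(23, 23)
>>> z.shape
(23, 11)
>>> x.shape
(3, 23)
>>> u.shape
(23, 3, 13)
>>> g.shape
(11, 23)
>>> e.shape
(23, 3)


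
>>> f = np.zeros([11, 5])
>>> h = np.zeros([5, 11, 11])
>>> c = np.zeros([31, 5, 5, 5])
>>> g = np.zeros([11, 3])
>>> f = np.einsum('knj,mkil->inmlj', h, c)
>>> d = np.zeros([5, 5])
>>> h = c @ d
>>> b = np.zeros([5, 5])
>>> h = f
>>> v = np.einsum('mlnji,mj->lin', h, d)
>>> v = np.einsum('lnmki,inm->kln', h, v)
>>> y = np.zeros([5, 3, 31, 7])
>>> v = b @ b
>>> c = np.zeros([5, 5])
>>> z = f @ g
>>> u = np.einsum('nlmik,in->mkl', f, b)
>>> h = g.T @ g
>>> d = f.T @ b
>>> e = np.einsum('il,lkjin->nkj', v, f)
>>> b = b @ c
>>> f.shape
(5, 11, 31, 5, 11)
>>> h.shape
(3, 3)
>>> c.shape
(5, 5)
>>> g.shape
(11, 3)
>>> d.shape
(11, 5, 31, 11, 5)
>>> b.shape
(5, 5)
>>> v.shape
(5, 5)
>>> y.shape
(5, 3, 31, 7)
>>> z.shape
(5, 11, 31, 5, 3)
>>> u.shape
(31, 11, 11)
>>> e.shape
(11, 11, 31)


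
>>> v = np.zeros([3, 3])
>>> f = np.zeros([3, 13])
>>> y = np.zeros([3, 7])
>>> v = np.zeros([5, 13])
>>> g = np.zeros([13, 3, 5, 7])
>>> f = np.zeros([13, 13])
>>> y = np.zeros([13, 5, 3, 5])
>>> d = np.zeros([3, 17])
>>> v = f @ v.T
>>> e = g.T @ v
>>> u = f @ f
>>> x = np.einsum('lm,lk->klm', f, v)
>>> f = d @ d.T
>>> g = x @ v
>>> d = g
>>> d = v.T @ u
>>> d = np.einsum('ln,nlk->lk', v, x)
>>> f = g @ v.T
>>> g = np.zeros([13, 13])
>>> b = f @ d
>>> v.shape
(13, 5)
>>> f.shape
(5, 13, 13)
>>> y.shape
(13, 5, 3, 5)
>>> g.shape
(13, 13)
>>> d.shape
(13, 13)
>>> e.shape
(7, 5, 3, 5)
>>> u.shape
(13, 13)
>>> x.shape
(5, 13, 13)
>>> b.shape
(5, 13, 13)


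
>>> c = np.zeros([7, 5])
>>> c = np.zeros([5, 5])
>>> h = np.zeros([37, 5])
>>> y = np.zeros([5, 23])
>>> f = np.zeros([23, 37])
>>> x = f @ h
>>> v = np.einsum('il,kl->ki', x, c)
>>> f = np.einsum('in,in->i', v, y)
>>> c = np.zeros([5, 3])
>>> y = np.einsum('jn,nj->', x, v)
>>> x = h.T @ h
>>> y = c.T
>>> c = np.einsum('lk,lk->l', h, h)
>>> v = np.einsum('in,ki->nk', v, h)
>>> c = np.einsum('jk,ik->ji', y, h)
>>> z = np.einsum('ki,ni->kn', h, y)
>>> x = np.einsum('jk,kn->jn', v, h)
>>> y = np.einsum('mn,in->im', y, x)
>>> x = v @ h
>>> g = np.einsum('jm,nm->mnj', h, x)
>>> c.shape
(3, 37)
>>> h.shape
(37, 5)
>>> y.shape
(23, 3)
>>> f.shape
(5,)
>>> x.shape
(23, 5)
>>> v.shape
(23, 37)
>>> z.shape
(37, 3)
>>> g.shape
(5, 23, 37)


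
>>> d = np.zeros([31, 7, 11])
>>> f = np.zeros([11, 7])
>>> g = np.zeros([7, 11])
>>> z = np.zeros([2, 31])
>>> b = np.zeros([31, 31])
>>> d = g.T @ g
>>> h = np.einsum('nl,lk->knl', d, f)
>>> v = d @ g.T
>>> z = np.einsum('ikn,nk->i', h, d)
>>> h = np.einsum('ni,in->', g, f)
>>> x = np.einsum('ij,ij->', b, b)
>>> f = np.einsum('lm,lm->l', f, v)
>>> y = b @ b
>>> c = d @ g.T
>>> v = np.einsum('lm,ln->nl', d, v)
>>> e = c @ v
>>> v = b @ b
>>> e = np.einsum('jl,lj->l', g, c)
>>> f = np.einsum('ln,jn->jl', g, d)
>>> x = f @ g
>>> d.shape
(11, 11)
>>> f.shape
(11, 7)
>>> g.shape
(7, 11)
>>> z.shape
(7,)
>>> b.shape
(31, 31)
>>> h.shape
()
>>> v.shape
(31, 31)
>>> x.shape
(11, 11)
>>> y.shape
(31, 31)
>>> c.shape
(11, 7)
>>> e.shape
(11,)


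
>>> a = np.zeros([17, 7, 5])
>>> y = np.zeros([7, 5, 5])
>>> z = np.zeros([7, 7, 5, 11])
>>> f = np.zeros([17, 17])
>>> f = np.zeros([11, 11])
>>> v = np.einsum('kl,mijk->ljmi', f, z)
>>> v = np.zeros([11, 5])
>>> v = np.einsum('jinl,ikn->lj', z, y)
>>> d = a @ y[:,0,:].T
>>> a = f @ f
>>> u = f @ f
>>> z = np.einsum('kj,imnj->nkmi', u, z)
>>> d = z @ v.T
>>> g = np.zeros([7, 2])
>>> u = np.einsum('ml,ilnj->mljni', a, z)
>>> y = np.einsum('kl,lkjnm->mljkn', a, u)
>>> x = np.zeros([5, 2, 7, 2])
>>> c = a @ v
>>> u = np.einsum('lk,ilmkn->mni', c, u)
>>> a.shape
(11, 11)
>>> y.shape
(5, 11, 7, 11, 7)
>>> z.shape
(5, 11, 7, 7)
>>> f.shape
(11, 11)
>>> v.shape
(11, 7)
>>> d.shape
(5, 11, 7, 11)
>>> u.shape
(7, 5, 11)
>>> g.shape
(7, 2)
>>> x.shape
(5, 2, 7, 2)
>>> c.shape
(11, 7)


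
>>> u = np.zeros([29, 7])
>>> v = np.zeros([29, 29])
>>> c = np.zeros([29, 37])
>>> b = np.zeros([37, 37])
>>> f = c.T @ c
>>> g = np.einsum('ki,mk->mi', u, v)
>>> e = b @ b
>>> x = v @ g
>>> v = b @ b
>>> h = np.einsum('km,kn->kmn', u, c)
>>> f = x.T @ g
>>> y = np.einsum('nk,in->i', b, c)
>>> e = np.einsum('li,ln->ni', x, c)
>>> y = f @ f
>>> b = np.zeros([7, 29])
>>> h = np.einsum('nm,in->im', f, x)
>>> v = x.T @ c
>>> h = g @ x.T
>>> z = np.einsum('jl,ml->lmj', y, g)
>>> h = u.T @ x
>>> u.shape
(29, 7)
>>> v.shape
(7, 37)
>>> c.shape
(29, 37)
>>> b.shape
(7, 29)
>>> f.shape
(7, 7)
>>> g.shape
(29, 7)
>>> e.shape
(37, 7)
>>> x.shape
(29, 7)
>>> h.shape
(7, 7)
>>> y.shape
(7, 7)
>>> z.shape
(7, 29, 7)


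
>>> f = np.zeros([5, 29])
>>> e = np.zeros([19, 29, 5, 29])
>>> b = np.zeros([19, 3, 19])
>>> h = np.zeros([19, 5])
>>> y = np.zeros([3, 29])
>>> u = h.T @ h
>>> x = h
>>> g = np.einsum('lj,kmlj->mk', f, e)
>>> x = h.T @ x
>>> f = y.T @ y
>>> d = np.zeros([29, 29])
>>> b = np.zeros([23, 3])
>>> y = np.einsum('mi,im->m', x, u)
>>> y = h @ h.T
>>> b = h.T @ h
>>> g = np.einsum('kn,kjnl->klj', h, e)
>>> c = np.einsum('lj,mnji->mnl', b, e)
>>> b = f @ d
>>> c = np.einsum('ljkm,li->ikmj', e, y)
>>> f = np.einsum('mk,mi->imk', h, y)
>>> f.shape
(19, 19, 5)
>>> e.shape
(19, 29, 5, 29)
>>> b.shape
(29, 29)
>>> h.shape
(19, 5)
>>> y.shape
(19, 19)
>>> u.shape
(5, 5)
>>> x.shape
(5, 5)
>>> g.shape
(19, 29, 29)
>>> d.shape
(29, 29)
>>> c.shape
(19, 5, 29, 29)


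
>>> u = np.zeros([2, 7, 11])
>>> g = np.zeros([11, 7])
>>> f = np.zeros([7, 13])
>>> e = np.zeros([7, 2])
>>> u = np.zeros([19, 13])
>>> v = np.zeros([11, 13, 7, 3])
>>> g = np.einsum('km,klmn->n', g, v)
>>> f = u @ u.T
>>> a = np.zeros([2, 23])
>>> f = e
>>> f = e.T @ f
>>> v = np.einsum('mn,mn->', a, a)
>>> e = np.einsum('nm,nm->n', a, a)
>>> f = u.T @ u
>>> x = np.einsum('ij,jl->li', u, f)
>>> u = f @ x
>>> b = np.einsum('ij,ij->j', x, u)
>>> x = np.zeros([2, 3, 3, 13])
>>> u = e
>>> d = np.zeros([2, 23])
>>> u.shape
(2,)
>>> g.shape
(3,)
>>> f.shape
(13, 13)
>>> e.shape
(2,)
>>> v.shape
()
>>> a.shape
(2, 23)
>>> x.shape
(2, 3, 3, 13)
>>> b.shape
(19,)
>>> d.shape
(2, 23)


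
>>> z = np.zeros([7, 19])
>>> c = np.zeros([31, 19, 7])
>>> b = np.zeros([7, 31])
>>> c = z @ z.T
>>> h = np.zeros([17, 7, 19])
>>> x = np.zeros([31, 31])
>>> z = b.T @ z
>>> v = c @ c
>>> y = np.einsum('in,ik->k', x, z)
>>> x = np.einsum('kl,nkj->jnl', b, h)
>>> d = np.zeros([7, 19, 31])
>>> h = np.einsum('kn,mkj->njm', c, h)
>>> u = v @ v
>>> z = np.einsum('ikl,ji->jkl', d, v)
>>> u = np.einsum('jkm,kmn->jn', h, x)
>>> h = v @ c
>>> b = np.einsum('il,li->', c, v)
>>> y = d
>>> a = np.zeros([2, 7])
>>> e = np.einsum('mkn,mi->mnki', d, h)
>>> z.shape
(7, 19, 31)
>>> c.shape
(7, 7)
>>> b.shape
()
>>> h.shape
(7, 7)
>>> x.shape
(19, 17, 31)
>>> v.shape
(7, 7)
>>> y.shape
(7, 19, 31)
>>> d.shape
(7, 19, 31)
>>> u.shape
(7, 31)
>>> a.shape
(2, 7)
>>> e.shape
(7, 31, 19, 7)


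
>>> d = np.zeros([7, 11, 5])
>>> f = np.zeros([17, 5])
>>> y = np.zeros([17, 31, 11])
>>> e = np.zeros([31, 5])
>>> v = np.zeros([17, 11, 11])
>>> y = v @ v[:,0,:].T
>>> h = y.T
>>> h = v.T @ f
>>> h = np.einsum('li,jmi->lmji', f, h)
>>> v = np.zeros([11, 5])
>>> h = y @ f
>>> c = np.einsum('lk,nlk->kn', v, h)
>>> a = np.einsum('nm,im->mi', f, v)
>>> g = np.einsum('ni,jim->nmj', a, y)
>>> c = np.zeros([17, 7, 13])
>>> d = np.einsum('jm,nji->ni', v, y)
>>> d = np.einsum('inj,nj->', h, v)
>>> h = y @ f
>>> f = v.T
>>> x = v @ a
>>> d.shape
()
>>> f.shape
(5, 11)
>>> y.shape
(17, 11, 17)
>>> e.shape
(31, 5)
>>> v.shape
(11, 5)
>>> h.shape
(17, 11, 5)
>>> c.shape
(17, 7, 13)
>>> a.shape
(5, 11)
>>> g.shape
(5, 17, 17)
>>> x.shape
(11, 11)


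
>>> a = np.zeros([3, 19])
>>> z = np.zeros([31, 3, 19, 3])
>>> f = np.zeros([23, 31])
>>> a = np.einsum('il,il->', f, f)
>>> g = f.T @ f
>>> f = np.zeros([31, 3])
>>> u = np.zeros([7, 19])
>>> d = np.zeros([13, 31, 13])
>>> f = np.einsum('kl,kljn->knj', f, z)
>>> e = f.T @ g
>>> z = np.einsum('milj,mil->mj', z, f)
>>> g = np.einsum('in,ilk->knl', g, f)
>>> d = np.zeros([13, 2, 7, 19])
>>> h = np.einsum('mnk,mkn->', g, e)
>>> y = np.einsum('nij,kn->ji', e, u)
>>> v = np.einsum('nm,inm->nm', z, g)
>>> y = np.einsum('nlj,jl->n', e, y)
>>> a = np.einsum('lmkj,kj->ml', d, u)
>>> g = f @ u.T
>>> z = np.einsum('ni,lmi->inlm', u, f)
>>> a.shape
(2, 13)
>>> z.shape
(19, 7, 31, 3)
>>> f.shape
(31, 3, 19)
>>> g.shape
(31, 3, 7)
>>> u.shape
(7, 19)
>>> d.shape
(13, 2, 7, 19)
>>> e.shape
(19, 3, 31)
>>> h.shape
()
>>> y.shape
(19,)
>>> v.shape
(31, 3)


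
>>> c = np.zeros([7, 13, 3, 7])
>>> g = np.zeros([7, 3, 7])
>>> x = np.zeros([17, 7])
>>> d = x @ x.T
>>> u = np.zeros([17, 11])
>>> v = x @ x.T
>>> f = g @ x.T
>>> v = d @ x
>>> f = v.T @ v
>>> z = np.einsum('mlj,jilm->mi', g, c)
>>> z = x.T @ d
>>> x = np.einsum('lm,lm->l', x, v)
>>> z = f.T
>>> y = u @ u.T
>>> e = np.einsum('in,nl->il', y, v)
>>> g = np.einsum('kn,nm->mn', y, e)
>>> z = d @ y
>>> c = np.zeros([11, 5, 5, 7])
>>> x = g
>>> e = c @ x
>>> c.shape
(11, 5, 5, 7)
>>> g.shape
(7, 17)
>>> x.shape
(7, 17)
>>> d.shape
(17, 17)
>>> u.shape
(17, 11)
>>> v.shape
(17, 7)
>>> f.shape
(7, 7)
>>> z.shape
(17, 17)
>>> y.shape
(17, 17)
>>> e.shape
(11, 5, 5, 17)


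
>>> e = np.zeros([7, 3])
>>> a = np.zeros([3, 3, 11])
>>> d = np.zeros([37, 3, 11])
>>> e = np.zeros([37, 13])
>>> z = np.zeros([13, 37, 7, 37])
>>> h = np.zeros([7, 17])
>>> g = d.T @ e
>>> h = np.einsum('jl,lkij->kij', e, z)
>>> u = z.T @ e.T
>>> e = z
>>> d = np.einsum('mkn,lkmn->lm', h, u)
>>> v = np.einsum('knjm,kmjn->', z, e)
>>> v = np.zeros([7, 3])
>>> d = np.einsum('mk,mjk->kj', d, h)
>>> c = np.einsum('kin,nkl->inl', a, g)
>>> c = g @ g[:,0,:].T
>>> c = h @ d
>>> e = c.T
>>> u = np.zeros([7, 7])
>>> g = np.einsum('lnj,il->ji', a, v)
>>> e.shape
(7, 7, 37)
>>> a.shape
(3, 3, 11)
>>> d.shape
(37, 7)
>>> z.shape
(13, 37, 7, 37)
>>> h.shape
(37, 7, 37)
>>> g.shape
(11, 7)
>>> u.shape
(7, 7)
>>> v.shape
(7, 3)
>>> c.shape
(37, 7, 7)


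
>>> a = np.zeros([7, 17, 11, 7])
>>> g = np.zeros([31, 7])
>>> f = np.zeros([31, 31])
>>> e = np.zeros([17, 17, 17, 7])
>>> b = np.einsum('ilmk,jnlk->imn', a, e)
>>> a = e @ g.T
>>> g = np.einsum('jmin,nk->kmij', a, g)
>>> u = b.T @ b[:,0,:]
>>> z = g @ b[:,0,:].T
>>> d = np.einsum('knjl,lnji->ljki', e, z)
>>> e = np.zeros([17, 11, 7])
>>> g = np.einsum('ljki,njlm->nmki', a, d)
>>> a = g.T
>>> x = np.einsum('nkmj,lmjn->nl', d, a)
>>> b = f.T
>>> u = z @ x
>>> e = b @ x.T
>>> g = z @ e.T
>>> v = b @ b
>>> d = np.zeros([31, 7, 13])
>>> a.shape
(31, 17, 7, 7)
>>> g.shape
(7, 17, 17, 31)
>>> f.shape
(31, 31)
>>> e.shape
(31, 7)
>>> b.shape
(31, 31)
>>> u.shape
(7, 17, 17, 31)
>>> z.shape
(7, 17, 17, 7)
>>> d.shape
(31, 7, 13)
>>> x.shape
(7, 31)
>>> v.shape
(31, 31)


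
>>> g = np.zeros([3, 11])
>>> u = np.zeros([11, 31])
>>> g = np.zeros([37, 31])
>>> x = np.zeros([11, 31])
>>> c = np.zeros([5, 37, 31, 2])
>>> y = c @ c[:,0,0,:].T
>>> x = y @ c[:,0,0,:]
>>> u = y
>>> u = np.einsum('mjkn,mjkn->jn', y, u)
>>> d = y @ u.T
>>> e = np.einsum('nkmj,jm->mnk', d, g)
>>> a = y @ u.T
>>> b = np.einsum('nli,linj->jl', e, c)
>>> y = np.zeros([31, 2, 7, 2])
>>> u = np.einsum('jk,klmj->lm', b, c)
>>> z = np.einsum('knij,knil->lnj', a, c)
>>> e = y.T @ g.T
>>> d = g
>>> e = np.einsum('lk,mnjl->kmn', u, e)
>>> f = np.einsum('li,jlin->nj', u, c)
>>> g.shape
(37, 31)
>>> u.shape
(37, 31)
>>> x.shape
(5, 37, 31, 2)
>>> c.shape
(5, 37, 31, 2)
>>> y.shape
(31, 2, 7, 2)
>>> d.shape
(37, 31)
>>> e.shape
(31, 2, 7)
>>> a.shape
(5, 37, 31, 37)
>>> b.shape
(2, 5)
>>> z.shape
(2, 37, 37)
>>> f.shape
(2, 5)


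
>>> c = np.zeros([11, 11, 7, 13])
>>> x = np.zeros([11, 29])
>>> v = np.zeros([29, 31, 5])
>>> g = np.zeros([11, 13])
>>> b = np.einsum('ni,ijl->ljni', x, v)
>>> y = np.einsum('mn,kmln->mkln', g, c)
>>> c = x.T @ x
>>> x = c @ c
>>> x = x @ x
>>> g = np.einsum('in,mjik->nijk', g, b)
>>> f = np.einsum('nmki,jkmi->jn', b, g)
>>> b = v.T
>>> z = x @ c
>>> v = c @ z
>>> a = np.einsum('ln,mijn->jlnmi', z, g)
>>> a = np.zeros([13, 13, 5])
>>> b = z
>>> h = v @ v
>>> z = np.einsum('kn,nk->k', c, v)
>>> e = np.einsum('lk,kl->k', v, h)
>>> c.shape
(29, 29)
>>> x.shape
(29, 29)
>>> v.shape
(29, 29)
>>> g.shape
(13, 11, 31, 29)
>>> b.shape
(29, 29)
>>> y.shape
(11, 11, 7, 13)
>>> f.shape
(13, 5)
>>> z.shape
(29,)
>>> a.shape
(13, 13, 5)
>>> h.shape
(29, 29)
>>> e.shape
(29,)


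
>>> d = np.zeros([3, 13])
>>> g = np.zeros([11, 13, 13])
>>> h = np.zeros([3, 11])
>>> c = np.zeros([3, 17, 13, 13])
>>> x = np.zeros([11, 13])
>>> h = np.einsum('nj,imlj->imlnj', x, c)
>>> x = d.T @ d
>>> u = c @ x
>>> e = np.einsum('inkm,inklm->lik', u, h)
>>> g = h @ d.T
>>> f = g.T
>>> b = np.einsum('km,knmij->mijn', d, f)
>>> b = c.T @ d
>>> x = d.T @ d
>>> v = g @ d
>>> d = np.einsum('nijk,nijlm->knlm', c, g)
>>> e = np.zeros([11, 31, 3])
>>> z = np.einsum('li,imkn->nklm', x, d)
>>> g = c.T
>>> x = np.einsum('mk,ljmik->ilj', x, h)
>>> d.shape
(13, 3, 11, 3)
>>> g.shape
(13, 13, 17, 3)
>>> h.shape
(3, 17, 13, 11, 13)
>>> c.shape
(3, 17, 13, 13)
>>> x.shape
(11, 3, 17)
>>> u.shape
(3, 17, 13, 13)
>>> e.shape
(11, 31, 3)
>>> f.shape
(3, 11, 13, 17, 3)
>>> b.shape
(13, 13, 17, 13)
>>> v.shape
(3, 17, 13, 11, 13)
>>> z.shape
(3, 11, 13, 3)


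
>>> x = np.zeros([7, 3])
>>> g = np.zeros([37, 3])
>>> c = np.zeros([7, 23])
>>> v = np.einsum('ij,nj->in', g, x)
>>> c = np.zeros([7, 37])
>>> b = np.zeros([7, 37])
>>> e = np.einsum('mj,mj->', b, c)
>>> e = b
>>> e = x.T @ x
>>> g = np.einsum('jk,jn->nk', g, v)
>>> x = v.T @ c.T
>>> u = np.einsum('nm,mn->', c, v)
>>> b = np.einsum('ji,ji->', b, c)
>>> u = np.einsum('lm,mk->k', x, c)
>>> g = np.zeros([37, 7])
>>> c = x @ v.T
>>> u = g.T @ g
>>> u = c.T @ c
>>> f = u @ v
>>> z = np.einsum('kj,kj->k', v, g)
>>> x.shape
(7, 7)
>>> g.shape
(37, 7)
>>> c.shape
(7, 37)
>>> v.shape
(37, 7)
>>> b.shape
()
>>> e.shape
(3, 3)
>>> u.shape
(37, 37)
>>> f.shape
(37, 7)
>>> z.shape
(37,)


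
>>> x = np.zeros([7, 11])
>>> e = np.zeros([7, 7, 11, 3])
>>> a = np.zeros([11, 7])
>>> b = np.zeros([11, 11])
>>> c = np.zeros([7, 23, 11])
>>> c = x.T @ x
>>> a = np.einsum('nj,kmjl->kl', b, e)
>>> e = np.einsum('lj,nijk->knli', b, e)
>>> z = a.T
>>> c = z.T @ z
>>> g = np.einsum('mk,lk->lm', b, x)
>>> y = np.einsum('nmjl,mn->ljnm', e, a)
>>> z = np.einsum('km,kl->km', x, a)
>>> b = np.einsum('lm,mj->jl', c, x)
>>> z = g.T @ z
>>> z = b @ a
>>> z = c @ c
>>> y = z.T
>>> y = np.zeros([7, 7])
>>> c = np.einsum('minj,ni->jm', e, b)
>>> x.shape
(7, 11)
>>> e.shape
(3, 7, 11, 7)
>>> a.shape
(7, 3)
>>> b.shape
(11, 7)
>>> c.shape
(7, 3)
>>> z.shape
(7, 7)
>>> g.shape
(7, 11)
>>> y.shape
(7, 7)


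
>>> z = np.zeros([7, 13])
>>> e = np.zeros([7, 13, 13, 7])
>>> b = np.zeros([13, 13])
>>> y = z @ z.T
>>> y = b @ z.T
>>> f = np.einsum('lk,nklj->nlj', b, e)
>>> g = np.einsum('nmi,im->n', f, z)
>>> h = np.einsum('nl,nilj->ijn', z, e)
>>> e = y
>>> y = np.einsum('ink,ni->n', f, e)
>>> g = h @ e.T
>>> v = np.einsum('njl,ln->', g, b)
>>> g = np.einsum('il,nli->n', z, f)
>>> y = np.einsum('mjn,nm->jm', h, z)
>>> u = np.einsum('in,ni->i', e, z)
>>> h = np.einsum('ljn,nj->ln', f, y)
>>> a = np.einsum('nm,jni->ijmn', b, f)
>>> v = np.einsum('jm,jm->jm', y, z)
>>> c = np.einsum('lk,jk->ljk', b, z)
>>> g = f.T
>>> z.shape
(7, 13)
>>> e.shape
(13, 7)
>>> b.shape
(13, 13)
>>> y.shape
(7, 13)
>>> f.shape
(7, 13, 7)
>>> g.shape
(7, 13, 7)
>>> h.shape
(7, 7)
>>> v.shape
(7, 13)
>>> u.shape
(13,)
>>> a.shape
(7, 7, 13, 13)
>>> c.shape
(13, 7, 13)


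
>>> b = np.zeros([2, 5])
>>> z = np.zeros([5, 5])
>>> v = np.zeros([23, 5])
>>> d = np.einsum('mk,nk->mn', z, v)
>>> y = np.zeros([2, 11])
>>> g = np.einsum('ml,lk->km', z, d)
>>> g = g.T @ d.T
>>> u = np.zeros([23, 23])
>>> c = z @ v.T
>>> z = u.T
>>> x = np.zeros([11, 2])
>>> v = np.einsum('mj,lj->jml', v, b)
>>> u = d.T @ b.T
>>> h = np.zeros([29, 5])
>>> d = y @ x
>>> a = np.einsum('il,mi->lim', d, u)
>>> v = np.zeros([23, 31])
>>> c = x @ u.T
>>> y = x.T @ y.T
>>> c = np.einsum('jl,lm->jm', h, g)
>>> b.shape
(2, 5)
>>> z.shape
(23, 23)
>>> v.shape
(23, 31)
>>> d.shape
(2, 2)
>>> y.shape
(2, 2)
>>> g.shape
(5, 5)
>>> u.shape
(23, 2)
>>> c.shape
(29, 5)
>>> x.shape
(11, 2)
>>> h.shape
(29, 5)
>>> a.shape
(2, 2, 23)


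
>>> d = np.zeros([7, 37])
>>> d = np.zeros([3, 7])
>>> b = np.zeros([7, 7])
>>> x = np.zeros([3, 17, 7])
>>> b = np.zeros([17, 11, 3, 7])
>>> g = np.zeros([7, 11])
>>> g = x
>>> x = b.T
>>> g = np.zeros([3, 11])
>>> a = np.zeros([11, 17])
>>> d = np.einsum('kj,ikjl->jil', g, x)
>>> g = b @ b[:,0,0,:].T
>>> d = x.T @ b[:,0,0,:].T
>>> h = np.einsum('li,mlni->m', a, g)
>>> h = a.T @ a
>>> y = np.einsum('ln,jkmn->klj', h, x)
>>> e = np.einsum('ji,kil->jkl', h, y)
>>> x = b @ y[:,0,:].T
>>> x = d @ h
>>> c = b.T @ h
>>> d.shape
(17, 11, 3, 17)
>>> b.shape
(17, 11, 3, 7)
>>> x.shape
(17, 11, 3, 17)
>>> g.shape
(17, 11, 3, 17)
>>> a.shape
(11, 17)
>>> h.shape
(17, 17)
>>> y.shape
(3, 17, 7)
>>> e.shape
(17, 3, 7)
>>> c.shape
(7, 3, 11, 17)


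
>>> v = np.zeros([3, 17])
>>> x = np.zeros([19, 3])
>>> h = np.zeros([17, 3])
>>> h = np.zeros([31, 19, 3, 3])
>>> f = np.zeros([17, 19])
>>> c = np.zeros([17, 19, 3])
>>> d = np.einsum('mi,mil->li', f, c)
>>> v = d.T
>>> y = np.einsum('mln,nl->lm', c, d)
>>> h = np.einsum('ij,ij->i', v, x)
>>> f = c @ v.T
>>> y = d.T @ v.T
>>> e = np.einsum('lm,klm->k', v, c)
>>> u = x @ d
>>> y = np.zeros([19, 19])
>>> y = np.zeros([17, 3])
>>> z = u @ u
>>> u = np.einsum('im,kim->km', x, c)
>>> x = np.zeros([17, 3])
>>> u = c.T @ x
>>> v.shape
(19, 3)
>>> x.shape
(17, 3)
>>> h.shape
(19,)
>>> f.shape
(17, 19, 19)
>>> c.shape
(17, 19, 3)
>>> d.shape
(3, 19)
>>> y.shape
(17, 3)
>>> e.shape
(17,)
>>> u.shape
(3, 19, 3)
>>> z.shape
(19, 19)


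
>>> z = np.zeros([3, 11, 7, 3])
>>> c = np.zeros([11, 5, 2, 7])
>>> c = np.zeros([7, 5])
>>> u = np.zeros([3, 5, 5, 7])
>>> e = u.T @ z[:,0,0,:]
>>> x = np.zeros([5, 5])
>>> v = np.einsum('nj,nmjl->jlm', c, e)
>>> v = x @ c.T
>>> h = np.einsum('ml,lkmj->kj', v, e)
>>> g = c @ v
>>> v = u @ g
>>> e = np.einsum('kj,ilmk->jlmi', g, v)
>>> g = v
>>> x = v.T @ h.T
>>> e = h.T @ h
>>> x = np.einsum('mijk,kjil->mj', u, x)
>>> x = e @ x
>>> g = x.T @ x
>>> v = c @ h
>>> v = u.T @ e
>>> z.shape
(3, 11, 7, 3)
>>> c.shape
(7, 5)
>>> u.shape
(3, 5, 5, 7)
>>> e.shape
(3, 3)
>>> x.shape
(3, 5)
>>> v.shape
(7, 5, 5, 3)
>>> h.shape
(5, 3)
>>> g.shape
(5, 5)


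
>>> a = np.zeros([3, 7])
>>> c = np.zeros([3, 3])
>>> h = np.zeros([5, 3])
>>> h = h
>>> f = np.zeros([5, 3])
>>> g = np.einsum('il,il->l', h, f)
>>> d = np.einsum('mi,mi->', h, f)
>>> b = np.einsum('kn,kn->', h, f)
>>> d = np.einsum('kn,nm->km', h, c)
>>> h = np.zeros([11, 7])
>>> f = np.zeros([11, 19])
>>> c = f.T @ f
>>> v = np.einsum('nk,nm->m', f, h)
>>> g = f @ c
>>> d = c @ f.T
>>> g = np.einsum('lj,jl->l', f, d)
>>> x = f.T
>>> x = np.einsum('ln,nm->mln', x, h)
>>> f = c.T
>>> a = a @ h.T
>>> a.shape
(3, 11)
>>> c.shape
(19, 19)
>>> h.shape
(11, 7)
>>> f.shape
(19, 19)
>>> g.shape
(11,)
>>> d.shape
(19, 11)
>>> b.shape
()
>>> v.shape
(7,)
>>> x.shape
(7, 19, 11)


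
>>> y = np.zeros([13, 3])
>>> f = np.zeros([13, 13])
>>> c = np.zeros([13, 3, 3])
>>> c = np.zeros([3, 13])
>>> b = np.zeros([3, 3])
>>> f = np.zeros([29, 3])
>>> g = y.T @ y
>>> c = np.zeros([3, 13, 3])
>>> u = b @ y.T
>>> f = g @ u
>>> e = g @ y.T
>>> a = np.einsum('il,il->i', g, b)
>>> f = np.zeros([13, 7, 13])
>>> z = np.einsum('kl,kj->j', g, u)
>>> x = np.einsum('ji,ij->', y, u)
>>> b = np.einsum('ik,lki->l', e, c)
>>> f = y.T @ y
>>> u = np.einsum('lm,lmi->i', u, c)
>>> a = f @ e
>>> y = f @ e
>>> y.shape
(3, 13)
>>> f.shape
(3, 3)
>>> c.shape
(3, 13, 3)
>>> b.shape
(3,)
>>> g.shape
(3, 3)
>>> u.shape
(3,)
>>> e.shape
(3, 13)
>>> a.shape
(3, 13)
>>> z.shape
(13,)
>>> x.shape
()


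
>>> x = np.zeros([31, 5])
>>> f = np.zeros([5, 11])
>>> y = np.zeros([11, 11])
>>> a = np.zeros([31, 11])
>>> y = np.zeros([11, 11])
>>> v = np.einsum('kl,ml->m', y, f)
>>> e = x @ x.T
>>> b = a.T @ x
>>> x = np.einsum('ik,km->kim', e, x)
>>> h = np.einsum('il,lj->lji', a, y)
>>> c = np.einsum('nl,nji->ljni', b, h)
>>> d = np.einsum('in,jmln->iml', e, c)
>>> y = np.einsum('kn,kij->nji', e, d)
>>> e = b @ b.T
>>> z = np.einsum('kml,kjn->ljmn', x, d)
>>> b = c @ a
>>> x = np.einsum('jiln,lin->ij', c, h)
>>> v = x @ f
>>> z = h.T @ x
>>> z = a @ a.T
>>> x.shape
(11, 5)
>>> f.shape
(5, 11)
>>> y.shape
(31, 11, 11)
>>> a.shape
(31, 11)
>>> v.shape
(11, 11)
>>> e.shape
(11, 11)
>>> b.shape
(5, 11, 11, 11)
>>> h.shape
(11, 11, 31)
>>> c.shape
(5, 11, 11, 31)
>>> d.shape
(31, 11, 11)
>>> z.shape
(31, 31)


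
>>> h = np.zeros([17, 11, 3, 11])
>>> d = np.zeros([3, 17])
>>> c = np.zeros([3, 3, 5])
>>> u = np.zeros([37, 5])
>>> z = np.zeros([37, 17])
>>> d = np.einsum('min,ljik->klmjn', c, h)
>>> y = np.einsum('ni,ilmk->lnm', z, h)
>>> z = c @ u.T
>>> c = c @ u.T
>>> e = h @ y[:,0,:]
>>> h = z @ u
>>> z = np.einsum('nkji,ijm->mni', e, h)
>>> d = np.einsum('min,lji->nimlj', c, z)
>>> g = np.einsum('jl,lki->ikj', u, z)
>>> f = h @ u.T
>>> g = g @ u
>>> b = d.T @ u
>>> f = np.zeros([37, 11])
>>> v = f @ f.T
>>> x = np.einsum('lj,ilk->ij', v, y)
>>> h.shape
(3, 3, 5)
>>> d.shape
(37, 3, 3, 5, 17)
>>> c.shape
(3, 3, 37)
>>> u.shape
(37, 5)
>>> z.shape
(5, 17, 3)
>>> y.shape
(11, 37, 3)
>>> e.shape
(17, 11, 3, 3)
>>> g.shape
(3, 17, 5)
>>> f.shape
(37, 11)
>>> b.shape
(17, 5, 3, 3, 5)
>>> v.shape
(37, 37)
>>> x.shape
(11, 37)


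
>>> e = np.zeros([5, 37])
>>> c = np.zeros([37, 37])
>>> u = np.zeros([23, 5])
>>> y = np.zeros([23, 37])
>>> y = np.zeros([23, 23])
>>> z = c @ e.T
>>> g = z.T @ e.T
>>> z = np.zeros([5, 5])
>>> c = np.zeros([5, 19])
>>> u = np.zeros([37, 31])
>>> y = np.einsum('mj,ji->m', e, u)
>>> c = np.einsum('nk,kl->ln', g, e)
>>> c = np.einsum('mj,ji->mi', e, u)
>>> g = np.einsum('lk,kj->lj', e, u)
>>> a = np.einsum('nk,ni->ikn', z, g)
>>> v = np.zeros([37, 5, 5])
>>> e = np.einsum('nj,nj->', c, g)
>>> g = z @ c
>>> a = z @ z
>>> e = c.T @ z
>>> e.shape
(31, 5)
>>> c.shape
(5, 31)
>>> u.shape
(37, 31)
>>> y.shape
(5,)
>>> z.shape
(5, 5)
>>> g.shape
(5, 31)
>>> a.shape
(5, 5)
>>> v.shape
(37, 5, 5)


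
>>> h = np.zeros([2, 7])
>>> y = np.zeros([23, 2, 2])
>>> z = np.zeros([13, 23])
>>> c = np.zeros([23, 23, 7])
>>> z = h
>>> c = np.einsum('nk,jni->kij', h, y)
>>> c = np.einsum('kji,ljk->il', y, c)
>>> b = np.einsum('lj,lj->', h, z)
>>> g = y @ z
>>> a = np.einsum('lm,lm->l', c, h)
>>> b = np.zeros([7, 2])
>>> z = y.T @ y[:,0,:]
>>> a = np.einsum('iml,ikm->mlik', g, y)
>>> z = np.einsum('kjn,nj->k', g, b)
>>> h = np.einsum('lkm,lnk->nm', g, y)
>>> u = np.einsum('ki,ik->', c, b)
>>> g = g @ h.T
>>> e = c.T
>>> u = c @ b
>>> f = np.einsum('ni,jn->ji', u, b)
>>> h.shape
(2, 7)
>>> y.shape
(23, 2, 2)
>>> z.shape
(23,)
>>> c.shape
(2, 7)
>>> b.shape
(7, 2)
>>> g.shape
(23, 2, 2)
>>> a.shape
(2, 7, 23, 2)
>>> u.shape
(2, 2)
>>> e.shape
(7, 2)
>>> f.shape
(7, 2)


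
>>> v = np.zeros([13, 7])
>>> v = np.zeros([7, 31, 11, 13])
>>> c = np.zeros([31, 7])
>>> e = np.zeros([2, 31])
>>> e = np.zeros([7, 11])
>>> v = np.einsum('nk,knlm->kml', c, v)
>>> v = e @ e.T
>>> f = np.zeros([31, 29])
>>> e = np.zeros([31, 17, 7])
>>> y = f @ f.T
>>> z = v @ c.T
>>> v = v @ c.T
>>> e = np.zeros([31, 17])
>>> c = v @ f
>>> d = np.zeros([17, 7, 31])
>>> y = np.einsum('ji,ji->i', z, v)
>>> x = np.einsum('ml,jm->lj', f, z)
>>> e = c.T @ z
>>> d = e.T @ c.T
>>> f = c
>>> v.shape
(7, 31)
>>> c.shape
(7, 29)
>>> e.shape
(29, 31)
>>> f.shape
(7, 29)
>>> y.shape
(31,)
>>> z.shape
(7, 31)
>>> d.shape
(31, 7)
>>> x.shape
(29, 7)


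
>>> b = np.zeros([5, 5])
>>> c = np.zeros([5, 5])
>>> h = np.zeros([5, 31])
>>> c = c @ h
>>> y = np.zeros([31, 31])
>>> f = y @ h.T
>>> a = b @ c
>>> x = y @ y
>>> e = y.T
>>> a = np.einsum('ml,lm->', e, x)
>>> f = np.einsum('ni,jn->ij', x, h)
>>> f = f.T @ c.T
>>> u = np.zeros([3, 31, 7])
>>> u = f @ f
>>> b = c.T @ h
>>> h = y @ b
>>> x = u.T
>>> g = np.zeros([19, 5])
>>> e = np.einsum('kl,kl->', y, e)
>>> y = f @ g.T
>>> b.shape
(31, 31)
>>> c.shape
(5, 31)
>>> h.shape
(31, 31)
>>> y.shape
(5, 19)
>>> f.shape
(5, 5)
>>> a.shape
()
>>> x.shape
(5, 5)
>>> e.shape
()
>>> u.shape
(5, 5)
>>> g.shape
(19, 5)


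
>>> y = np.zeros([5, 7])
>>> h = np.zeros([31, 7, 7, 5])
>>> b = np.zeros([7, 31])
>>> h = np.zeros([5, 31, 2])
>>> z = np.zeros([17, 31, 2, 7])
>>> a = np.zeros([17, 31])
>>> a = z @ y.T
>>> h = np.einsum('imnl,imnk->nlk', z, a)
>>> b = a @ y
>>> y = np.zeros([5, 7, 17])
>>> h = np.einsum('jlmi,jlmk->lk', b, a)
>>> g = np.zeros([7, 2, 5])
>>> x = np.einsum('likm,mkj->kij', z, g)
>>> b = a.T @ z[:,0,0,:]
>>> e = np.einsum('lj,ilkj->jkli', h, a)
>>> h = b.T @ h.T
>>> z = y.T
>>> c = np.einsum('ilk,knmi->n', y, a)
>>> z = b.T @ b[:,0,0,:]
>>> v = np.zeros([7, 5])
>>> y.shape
(5, 7, 17)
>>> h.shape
(7, 31, 2, 31)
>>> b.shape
(5, 2, 31, 7)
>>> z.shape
(7, 31, 2, 7)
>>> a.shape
(17, 31, 2, 5)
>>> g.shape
(7, 2, 5)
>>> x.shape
(2, 31, 5)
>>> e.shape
(5, 2, 31, 17)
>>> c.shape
(31,)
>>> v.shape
(7, 5)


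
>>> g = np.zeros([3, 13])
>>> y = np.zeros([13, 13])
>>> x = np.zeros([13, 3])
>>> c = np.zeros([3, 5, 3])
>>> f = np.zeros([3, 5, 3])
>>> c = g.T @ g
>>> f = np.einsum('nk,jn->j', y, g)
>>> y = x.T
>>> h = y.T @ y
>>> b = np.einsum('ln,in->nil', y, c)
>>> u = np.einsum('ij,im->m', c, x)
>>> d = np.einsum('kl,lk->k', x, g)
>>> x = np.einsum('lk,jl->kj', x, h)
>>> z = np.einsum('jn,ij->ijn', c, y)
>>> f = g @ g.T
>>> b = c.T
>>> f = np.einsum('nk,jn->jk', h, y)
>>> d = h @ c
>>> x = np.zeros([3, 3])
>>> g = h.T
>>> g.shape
(13, 13)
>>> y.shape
(3, 13)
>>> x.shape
(3, 3)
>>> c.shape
(13, 13)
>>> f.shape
(3, 13)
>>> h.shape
(13, 13)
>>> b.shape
(13, 13)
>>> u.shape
(3,)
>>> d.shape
(13, 13)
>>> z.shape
(3, 13, 13)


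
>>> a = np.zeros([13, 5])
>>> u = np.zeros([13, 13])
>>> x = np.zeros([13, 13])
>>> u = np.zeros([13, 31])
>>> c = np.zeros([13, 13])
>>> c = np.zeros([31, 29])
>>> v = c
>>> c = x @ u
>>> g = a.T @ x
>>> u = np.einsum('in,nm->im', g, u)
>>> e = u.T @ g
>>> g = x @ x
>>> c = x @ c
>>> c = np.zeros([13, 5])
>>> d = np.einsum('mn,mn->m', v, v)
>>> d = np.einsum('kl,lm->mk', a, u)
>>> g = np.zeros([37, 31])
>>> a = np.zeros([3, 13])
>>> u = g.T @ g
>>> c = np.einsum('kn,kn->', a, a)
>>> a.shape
(3, 13)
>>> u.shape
(31, 31)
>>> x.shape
(13, 13)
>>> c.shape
()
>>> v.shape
(31, 29)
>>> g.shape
(37, 31)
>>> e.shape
(31, 13)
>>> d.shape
(31, 13)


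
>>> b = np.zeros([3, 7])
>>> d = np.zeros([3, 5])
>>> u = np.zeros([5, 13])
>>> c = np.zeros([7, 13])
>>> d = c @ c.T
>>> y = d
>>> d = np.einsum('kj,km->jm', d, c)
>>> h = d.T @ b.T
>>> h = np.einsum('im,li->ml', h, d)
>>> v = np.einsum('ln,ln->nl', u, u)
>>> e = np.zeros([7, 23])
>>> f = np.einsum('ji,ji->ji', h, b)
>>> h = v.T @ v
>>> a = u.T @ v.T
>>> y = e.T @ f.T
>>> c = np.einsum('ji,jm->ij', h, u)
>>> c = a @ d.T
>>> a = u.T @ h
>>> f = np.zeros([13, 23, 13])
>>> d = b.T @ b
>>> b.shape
(3, 7)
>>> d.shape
(7, 7)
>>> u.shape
(5, 13)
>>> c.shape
(13, 7)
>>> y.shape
(23, 3)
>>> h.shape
(5, 5)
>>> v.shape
(13, 5)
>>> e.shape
(7, 23)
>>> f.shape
(13, 23, 13)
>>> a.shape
(13, 5)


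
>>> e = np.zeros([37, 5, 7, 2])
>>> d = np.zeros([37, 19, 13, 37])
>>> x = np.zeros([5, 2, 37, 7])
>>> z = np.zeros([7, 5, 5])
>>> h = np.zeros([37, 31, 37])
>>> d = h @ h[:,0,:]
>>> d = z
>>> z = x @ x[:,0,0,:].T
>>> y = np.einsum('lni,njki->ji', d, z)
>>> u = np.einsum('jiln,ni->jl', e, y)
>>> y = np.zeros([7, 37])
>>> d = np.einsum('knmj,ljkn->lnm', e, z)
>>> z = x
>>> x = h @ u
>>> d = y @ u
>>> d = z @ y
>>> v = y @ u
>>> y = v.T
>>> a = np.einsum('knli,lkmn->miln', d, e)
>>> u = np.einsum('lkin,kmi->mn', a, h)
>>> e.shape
(37, 5, 7, 2)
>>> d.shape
(5, 2, 37, 37)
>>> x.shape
(37, 31, 7)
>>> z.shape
(5, 2, 37, 7)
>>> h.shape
(37, 31, 37)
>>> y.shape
(7, 7)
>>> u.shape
(31, 2)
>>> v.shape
(7, 7)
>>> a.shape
(7, 37, 37, 2)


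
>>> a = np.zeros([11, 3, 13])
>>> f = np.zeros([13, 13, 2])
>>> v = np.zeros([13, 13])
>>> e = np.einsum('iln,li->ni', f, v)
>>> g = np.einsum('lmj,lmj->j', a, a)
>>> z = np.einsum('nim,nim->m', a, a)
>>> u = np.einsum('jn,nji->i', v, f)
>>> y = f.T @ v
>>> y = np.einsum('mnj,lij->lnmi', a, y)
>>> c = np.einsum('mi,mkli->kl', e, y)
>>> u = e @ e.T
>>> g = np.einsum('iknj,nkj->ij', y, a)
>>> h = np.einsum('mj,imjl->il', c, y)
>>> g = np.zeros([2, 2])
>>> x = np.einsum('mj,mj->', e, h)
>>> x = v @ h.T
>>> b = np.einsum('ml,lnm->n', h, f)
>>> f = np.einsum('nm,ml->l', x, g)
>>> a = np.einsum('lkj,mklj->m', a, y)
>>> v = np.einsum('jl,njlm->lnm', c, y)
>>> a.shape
(2,)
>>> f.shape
(2,)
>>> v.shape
(11, 2, 13)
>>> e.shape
(2, 13)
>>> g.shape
(2, 2)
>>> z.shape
(13,)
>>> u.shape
(2, 2)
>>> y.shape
(2, 3, 11, 13)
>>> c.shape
(3, 11)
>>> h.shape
(2, 13)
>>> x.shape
(13, 2)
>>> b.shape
(13,)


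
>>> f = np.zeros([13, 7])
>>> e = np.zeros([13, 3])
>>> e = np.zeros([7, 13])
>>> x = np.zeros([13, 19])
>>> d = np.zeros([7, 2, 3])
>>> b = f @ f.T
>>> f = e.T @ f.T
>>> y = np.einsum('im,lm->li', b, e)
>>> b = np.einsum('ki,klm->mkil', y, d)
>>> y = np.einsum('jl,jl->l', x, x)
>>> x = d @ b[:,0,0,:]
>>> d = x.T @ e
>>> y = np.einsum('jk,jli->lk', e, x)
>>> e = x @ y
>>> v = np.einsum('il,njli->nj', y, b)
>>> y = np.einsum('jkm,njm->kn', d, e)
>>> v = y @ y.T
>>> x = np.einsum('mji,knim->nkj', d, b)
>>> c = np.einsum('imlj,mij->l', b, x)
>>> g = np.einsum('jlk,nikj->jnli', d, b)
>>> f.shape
(13, 13)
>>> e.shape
(7, 2, 13)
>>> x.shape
(7, 3, 2)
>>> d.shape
(2, 2, 13)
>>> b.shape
(3, 7, 13, 2)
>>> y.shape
(2, 7)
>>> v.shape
(2, 2)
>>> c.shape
(13,)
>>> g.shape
(2, 3, 2, 7)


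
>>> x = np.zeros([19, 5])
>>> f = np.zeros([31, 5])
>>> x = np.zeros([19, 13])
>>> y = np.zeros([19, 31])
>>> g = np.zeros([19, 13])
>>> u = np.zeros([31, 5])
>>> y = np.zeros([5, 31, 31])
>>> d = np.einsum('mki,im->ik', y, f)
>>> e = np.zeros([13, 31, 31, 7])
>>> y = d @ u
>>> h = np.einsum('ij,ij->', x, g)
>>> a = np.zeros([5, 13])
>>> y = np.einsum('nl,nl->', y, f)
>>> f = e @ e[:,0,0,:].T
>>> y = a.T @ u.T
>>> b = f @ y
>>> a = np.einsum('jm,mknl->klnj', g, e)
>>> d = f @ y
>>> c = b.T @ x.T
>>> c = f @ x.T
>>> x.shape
(19, 13)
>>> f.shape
(13, 31, 31, 13)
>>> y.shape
(13, 31)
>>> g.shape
(19, 13)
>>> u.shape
(31, 5)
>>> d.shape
(13, 31, 31, 31)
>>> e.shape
(13, 31, 31, 7)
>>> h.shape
()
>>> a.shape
(31, 7, 31, 19)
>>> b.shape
(13, 31, 31, 31)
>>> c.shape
(13, 31, 31, 19)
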